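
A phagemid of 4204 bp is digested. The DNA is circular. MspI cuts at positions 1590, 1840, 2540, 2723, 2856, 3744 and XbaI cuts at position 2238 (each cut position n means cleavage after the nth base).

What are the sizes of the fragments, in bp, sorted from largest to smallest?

Combined cut positions (sorted): 1590, 1840, 2238, 2540, 2723, 2856, 3744.
Circular molecule, 7 cuts → 7 fragments:
  1840 − 1590 = 250 bp
  2238 − 1840 = 398 bp
  2540 − 2238 = 302 bp
  2723 − 2540 = 183 bp
  2856 − 2723 = 133 bp
  3744 − 2856 = 888 bp
  wrap: 4204 − 3744 + 1590 = 2050 bp
Sorted largest to smallest: 2050, 888, 398, 302, 250, 183, 133 bp.

2050, 888, 398, 302, 250, 183, 133 bp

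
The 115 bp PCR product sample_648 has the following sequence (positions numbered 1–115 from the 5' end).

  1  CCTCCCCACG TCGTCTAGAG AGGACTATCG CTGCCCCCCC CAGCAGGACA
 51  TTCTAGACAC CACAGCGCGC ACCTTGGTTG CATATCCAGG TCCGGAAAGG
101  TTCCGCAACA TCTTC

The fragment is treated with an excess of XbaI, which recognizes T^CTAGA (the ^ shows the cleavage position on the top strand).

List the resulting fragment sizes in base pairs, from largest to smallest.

63, 38, 14 bp

XbaI sites (TCTAGA) start at positions 14, 52.
XbaI cuts after the first base of each site, so after positions 14, 52.
Linear molecule, 2 cuts → 3 fragments:
  1–14 → 14 bp
  15–52 → 38 bp
  53–115 → 63 bp
Sorted largest to smallest: 63, 38, 14 bp.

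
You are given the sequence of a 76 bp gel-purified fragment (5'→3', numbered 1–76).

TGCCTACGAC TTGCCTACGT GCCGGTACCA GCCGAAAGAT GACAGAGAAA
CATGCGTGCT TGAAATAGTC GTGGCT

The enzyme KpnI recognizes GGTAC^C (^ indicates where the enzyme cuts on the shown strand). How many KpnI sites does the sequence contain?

1

GGTACC occurs starting at position 24.
KpnI cuts at 1 site.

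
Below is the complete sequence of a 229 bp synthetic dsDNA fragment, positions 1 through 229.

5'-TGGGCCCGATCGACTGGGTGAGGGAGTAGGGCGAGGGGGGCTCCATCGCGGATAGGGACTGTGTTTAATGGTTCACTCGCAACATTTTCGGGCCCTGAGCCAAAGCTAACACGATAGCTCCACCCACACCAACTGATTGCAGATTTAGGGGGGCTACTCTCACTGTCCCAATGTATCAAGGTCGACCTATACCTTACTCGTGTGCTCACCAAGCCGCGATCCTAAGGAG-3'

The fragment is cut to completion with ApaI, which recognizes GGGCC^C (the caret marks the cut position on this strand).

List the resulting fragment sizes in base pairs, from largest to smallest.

ApaI sites (GGGCCC) start at positions 2, 90.
ApaI cuts after base 5 of each site (before the last base), so after positions 6, 94.
Linear molecule, 2 cuts → 3 fragments:
  1–6 → 6 bp
  7–94 → 88 bp
  95–229 → 135 bp
Sorted largest to smallest: 135, 88, 6 bp.

135, 88, 6 bp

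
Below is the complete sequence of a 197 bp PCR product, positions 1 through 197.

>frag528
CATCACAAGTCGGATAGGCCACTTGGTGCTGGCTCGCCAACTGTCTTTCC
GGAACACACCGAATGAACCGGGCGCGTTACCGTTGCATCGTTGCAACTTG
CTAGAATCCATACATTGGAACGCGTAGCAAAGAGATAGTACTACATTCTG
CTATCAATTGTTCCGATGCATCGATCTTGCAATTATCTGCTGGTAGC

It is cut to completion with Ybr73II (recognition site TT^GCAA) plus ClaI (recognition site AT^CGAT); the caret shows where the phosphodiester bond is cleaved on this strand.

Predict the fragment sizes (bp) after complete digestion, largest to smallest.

92, 79, 19, 7 bp

Ybr73II sites (TTGCAA) start at positions 91, 177.
Ybr73II cuts after base 2 of each site, so after positions 92, 178.
The ClaI site (ATCGAT) starts at position 170.
ClaI cuts after base 2 of each site, so after position 171.
Combined cut positions: 92, 171, 178.
Linear molecule, 3 cuts → 4 fragments:
  1–92 → 92 bp
  93–171 → 79 bp
  172–178 → 7 bp
  179–197 → 19 bp
Sorted largest to smallest: 92, 79, 19, 7 bp.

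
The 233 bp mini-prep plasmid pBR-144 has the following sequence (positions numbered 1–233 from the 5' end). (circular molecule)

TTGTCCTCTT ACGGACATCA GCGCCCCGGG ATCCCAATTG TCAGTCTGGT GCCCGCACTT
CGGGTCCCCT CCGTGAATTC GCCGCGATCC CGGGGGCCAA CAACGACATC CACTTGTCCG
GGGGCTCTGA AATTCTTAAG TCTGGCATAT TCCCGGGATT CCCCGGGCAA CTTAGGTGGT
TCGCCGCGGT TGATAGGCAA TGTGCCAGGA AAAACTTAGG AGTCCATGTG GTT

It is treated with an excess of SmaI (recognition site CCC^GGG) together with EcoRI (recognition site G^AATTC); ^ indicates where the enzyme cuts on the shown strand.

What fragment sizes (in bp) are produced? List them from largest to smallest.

SmaI sites (CCCGGG) start at positions 25, 89, 152, 162.
SmaI cuts after base 3 of each site, so after positions 27, 91, 154, 164.
The EcoRI site (GAATTC) starts at position 75.
EcoRI cuts after the first base of each site, so after position 75.
Combined cut positions: 27, 75, 91, 154, 164.
Circular molecule, 5 cuts → 5 fragments:
  28–75 → 48 bp
  76–91 → 16 bp
  92–154 → 63 bp
  155–164 → 10 bp
  165–233 then 1–27 → 69 + 27 = 96 bp
Sorted largest to smallest: 96, 63, 48, 16, 10 bp.

96, 63, 48, 16, 10 bp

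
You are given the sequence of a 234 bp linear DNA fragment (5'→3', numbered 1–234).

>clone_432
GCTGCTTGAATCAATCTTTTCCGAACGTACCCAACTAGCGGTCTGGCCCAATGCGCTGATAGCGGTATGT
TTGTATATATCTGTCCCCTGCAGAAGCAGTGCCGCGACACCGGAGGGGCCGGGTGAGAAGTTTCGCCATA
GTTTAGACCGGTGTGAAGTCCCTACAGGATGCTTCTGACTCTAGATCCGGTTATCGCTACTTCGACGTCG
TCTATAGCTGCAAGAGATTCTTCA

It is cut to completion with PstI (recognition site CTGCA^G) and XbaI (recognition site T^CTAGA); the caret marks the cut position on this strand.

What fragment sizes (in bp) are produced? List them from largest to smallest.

The PstI site (CTGCAG) starts at position 88.
PstI cuts after base 5 of each site (before the last base), so after position 92.
The XbaI site (TCTAGA) starts at position 180.
XbaI cuts after the first base of each site, so after position 180.
Combined cut positions: 92, 180.
Linear molecule, 2 cuts → 3 fragments:
  1–92 → 92 bp
  93–180 → 88 bp
  181–234 → 54 bp
Sorted largest to smallest: 92, 88, 54 bp.

92, 88, 54 bp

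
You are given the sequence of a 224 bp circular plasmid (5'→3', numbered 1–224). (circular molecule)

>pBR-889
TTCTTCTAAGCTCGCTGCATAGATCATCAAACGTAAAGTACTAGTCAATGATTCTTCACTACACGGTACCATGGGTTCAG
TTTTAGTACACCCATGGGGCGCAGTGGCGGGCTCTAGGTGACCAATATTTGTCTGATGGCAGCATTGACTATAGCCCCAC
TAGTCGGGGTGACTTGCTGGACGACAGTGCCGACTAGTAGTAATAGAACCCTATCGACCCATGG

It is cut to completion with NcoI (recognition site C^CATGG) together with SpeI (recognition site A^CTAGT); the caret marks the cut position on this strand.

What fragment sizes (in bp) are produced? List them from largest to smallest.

NcoI sites (CCATGG) start at positions 69, 92, 219.
NcoI cuts after the first base of each site, so after positions 69, 92, 219.
SpeI sites (ACTAGT) start at positions 40, 159, 193.
SpeI cuts after the first base of each site, so after positions 40, 159, 193.
Combined cut positions: 40, 69, 92, 159, 193, 219.
Circular molecule, 6 cuts → 6 fragments:
  41–69 → 29 bp
  70–92 → 23 bp
  93–159 → 67 bp
  160–193 → 34 bp
  194–219 → 26 bp
  220–224 then 1–40 → 5 + 40 = 45 bp
Sorted largest to smallest: 67, 45, 34, 29, 26, 23 bp.

67, 45, 34, 29, 26, 23 bp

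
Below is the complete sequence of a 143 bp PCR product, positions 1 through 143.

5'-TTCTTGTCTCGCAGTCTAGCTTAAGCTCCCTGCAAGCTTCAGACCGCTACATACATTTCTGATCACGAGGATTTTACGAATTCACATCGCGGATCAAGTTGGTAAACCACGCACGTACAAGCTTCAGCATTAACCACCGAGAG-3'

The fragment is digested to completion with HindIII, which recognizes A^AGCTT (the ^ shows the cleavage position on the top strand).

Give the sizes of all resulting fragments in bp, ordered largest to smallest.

HindIII sites (AAGCTT) start at positions 34, 119.
HindIII cuts after the first base of each site, so after positions 34, 119.
Linear molecule, 2 cuts → 3 fragments:
  1–34 → 34 bp
  35–119 → 85 bp
  120–143 → 24 bp
Sorted largest to smallest: 85, 34, 24 bp.

85, 34, 24 bp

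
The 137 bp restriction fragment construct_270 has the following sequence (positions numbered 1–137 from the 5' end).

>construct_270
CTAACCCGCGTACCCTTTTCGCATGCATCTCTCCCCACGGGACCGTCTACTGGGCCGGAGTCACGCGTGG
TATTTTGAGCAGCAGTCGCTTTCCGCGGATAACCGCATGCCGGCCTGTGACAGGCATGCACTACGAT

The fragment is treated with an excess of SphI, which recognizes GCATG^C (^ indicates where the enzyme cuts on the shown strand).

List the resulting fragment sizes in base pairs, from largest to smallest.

SphI sites (GCATGC) start at positions 21, 105, 124.
SphI cuts after base 5 of each site (before the last base), so after positions 25, 109, 128.
Linear molecule, 3 cuts → 4 fragments:
  1–25 → 25 bp
  26–109 → 84 bp
  110–128 → 19 bp
  129–137 → 9 bp
Sorted largest to smallest: 84, 25, 19, 9 bp.

84, 25, 19, 9 bp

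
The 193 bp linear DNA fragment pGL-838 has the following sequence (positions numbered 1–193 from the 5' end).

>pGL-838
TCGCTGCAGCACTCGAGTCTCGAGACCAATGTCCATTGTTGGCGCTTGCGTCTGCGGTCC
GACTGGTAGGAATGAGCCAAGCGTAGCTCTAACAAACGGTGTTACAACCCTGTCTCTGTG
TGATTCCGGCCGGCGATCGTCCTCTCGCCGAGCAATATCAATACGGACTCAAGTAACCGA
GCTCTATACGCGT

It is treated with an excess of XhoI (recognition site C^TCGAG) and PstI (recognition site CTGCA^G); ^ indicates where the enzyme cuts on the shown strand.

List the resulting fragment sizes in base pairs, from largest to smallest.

174, 8, 7, 4 bp

XhoI sites (CTCGAG) start at positions 12, 19.
XhoI cuts after the first base of each site, so after positions 12, 19.
The PstI site (CTGCAG) starts at position 4.
PstI cuts after base 5 of each site (before the last base), so after position 8.
Combined cut positions: 8, 12, 19.
Linear molecule, 3 cuts → 4 fragments:
  1–8 → 8 bp
  9–12 → 4 bp
  13–19 → 7 bp
  20–193 → 174 bp
Sorted largest to smallest: 174, 8, 7, 4 bp.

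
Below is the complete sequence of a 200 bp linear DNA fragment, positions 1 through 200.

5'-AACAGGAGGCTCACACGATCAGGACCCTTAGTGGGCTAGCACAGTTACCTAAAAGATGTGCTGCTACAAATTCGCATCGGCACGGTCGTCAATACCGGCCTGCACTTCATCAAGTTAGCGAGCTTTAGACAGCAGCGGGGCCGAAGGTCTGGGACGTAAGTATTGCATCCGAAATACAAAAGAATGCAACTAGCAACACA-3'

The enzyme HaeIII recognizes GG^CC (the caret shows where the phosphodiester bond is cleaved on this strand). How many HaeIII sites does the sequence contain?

GGCC occurs starting at positions 97, 139.
HaeIII cuts at 2 sites.

2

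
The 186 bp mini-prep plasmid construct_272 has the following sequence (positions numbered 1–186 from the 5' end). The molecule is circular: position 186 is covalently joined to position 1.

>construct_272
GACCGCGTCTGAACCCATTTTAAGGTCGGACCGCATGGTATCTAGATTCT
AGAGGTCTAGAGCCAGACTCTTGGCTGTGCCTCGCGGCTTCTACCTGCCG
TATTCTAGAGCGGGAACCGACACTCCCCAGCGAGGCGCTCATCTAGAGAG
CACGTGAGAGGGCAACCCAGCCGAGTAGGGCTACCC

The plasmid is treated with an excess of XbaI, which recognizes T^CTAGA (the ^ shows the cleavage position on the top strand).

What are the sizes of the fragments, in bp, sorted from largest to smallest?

XbaI sites (TCTAGA) start at positions 41, 48, 56, 104, 142.
XbaI cuts after the first base of each site, so after positions 41, 48, 56, 104, 142.
Circular molecule, 5 cuts → 5 fragments:
  42–48 → 7 bp
  49–56 → 8 bp
  57–104 → 48 bp
  105–142 → 38 bp
  143–186 then 1–41 → 44 + 41 = 85 bp
Sorted largest to smallest: 85, 48, 38, 8, 7 bp.

85, 48, 38, 8, 7 bp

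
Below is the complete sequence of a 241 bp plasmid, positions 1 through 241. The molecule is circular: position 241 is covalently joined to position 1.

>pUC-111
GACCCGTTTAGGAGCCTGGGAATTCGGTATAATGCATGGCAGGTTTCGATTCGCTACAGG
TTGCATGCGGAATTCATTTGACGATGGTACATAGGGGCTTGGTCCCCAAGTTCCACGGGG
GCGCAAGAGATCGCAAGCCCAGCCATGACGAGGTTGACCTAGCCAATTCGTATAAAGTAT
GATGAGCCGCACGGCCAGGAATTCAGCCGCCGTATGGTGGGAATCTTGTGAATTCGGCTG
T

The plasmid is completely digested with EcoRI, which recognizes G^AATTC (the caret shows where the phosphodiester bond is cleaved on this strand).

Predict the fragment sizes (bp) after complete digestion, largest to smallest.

EcoRI sites (GAATTC) start at positions 20, 70, 199, 230.
EcoRI cuts after the first base of each site, so after positions 20, 70, 199, 230.
Circular molecule, 4 cuts → 4 fragments:
  21–70 → 50 bp
  71–199 → 129 bp
  200–230 → 31 bp
  231–241 then 1–20 → 11 + 20 = 31 bp
Sorted largest to smallest: 129, 50, 31, 31 bp.

129, 50, 31, 31 bp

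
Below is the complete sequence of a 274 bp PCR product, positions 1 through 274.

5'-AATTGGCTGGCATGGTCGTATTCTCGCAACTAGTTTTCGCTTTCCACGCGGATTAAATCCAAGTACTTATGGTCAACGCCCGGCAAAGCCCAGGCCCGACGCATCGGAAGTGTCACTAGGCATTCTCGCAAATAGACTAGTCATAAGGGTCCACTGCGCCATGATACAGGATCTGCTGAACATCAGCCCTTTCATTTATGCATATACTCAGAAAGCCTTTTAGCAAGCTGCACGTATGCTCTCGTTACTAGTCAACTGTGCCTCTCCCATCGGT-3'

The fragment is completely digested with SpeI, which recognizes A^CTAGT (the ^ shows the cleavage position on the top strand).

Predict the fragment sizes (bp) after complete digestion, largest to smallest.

SpeI sites (ACTAGT) start at positions 29, 136, 247.
SpeI cuts after the first base of each site, so after positions 29, 136, 247.
Linear molecule, 3 cuts → 4 fragments:
  1–29 → 29 bp
  30–136 → 107 bp
  137–247 → 111 bp
  248–274 → 27 bp
Sorted largest to smallest: 111, 107, 29, 27 bp.

111, 107, 29, 27 bp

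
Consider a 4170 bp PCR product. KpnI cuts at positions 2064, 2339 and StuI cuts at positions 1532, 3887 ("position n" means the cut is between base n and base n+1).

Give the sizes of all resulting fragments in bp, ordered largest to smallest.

Combined cut positions (sorted): 1532, 2064, 2339, 3887.
Linear molecule, 4 cuts → 5 fragments:
  1532 − 0 = 1532 bp
  2064 − 1532 = 532 bp
  2339 − 2064 = 275 bp
  3887 − 2339 = 1548 bp
  4170 − 3887 = 283 bp
Sorted largest to smallest: 1548, 1532, 532, 283, 275 bp.

1548, 1532, 532, 283, 275 bp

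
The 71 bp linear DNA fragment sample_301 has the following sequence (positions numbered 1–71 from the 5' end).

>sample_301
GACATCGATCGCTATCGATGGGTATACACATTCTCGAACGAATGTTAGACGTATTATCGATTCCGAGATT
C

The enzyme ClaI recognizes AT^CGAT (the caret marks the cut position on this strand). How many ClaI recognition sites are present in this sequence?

ATCGAT occurs starting at positions 4, 14, 56.
ClaI cuts at 3 sites.

3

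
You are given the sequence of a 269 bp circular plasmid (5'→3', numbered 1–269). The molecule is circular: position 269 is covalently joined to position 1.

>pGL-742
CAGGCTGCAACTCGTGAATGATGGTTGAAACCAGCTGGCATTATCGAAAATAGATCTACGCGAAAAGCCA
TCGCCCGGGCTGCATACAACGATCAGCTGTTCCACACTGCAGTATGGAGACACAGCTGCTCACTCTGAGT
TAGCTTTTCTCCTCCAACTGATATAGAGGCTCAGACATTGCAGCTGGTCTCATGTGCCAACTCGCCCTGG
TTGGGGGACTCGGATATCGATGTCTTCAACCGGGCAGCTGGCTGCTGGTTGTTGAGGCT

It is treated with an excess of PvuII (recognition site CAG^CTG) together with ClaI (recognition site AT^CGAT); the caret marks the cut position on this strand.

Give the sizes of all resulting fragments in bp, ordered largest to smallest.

62, 58, 56, 44, 29, 20 bp

PvuII sites (CAGCTG) start at positions 32, 94, 123, 181, 245.
PvuII cuts after base 3 of each site, so after positions 34, 96, 125, 183, 247.
The ClaI site (ATCGAT) starts at position 226.
ClaI cuts after base 2 of each site, so after position 227.
Combined cut positions: 34, 96, 125, 183, 227, 247.
Circular molecule, 6 cuts → 6 fragments:
  35–96 → 62 bp
  97–125 → 29 bp
  126–183 → 58 bp
  184–227 → 44 bp
  228–247 → 20 bp
  248–269 then 1–34 → 22 + 34 = 56 bp
Sorted largest to smallest: 62, 58, 56, 44, 29, 20 bp.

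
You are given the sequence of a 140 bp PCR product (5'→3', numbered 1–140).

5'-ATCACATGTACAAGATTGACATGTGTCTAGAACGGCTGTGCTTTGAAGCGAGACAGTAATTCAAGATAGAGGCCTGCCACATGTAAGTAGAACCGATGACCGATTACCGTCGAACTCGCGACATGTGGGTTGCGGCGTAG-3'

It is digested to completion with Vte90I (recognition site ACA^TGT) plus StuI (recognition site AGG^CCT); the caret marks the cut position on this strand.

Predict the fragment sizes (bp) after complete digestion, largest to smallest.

51, 42, 17, 15, 9, 6 bp

Vte90I sites (ACATGT) start at positions 4, 19, 79, 121.
Vte90I cuts after base 3 of each site, so after positions 6, 21, 81, 123.
The StuI site (AGGCCT) starts at position 70.
StuI cuts after base 3 of each site, so after position 72.
Combined cut positions: 6, 21, 72, 81, 123.
Linear molecule, 5 cuts → 6 fragments:
  1–6 → 6 bp
  7–21 → 15 bp
  22–72 → 51 bp
  73–81 → 9 bp
  82–123 → 42 bp
  124–140 → 17 bp
Sorted largest to smallest: 51, 42, 17, 15, 9, 6 bp.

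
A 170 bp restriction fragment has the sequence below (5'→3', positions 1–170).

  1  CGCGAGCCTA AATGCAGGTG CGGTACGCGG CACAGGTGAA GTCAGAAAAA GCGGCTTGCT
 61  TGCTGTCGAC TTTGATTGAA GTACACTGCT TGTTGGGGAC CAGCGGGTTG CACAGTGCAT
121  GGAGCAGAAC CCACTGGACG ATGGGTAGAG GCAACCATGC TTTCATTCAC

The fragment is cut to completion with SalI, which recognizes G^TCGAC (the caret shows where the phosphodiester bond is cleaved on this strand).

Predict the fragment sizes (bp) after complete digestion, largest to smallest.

The SalI site (GTCGAC) starts at position 65.
SalI cuts after the first base of each site, so after position 65.
Linear molecule, 1 cut → 2 fragments:
  1–65 → 65 bp
  66–170 → 105 bp
Sorted largest to smallest: 105, 65 bp.

105, 65 bp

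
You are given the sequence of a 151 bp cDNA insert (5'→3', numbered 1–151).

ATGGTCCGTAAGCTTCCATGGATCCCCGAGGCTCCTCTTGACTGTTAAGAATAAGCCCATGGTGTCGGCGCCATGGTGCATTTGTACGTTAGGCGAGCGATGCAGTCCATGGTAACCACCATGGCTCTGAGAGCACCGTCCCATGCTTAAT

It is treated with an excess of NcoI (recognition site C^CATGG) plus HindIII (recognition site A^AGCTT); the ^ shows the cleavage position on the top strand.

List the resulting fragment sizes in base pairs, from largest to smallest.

NcoI sites (CCATGG) start at positions 16, 57, 71, 107, 119.
NcoI cuts after the first base of each site, so after positions 16, 57, 71, 107, 119.
The HindIII site (AAGCTT) starts at position 10.
HindIII cuts after the first base of each site, so after position 10.
Combined cut positions: 10, 16, 57, 71, 107, 119.
Linear molecule, 6 cuts → 7 fragments:
  1–10 → 10 bp
  11–16 → 6 bp
  17–57 → 41 bp
  58–71 → 14 bp
  72–107 → 36 bp
  108–119 → 12 bp
  120–151 → 32 bp
Sorted largest to smallest: 41, 36, 32, 14, 12, 10, 6 bp.

41, 36, 32, 14, 12, 10, 6 bp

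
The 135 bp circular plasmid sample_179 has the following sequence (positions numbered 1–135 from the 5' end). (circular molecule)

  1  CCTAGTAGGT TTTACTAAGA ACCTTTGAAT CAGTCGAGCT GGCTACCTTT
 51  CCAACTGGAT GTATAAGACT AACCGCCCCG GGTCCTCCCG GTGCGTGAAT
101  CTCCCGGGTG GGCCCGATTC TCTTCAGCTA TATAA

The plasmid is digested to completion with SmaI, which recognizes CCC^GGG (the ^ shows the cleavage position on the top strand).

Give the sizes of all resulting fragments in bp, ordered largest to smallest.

SmaI sites (CCCGGG) start at positions 77, 103.
SmaI cuts after base 3 of each site, so after positions 79, 105.
Circular molecule, 2 cuts → 2 fragments:
  80–105 → 26 bp
  106–135 then 1–79 → 30 + 79 = 109 bp
Sorted largest to smallest: 109, 26 bp.

109, 26 bp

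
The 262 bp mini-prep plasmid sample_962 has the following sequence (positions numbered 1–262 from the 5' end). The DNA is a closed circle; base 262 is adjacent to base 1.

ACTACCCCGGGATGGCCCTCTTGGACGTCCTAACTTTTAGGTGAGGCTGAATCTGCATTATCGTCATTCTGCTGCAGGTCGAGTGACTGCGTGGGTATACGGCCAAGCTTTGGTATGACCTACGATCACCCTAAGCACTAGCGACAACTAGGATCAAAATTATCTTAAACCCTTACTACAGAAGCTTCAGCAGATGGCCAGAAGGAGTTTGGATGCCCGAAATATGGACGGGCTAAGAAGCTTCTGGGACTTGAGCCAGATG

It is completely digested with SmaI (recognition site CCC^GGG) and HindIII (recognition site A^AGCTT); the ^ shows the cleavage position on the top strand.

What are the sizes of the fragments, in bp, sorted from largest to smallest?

The SmaI site (CCCGGG) starts at position 6.
SmaI cuts after base 3 of each site, so after position 8.
HindIII sites (AAGCTT) start at positions 105, 182, 238.
HindIII cuts after the first base of each site, so after positions 105, 182, 238.
Combined cut positions: 8, 105, 182, 238.
Circular molecule, 4 cuts → 4 fragments:
  9–105 → 97 bp
  106–182 → 77 bp
  183–238 → 56 bp
  239–262 then 1–8 → 24 + 8 = 32 bp
Sorted largest to smallest: 97, 77, 56, 32 bp.

97, 77, 56, 32 bp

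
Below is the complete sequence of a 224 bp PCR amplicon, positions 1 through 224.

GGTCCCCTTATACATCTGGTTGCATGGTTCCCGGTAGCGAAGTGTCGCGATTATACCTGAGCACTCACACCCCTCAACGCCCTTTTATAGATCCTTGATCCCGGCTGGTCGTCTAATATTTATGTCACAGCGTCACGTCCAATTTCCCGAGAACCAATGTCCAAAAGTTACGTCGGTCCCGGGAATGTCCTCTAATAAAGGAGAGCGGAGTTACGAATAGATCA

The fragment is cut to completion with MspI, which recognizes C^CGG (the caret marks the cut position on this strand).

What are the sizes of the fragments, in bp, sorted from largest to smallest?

MspI sites (CCGG) start at positions 31, 101, 179.
MspI cuts after the first base of each site, so after positions 31, 101, 179.
Linear molecule, 3 cuts → 4 fragments:
  1–31 → 31 bp
  32–101 → 70 bp
  102–179 → 78 bp
  180–224 → 45 bp
Sorted largest to smallest: 78, 70, 45, 31 bp.

78, 70, 45, 31 bp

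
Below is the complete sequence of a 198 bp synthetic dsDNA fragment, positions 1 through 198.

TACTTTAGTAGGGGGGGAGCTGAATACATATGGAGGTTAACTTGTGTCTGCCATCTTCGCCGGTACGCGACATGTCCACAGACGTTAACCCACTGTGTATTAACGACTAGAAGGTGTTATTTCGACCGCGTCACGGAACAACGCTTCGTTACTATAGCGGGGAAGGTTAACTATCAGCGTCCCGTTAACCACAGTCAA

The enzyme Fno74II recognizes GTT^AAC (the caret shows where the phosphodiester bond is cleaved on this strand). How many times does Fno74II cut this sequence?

4

GTTAAC occurs starting at positions 36, 84, 166, 184.
Fno74II cuts at 4 sites.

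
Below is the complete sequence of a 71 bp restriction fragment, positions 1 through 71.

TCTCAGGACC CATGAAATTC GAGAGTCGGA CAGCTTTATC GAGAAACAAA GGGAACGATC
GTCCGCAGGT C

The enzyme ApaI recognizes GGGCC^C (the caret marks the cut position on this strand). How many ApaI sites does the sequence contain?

0

No occurrence of GGGCCC is present in the sequence.
ApaI does not cut: 0 sites.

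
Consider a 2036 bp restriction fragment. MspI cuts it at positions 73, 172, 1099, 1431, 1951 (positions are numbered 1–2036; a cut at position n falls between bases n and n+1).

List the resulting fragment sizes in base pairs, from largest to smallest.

927, 520, 332, 99, 85, 73 bp

Linear molecule, 5 cuts → 6 fragments:
  73 − 0 = 73 bp
  172 − 73 = 99 bp
  1099 − 172 = 927 bp
  1431 − 1099 = 332 bp
  1951 − 1431 = 520 bp
  2036 − 1951 = 85 bp
Sorted largest to smallest: 927, 520, 332, 99, 85, 73 bp.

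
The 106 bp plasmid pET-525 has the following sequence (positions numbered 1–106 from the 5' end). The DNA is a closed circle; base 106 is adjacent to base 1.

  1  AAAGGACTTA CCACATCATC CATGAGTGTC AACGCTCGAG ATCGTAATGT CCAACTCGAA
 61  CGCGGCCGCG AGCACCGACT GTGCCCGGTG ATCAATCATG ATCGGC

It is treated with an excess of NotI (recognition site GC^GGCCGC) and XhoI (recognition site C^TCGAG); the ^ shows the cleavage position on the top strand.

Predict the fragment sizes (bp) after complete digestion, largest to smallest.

The NotI site (GCGGCCGC) starts at position 62.
NotI cuts after base 2 of each site, so after position 63.
The XhoI site (CTCGAG) starts at position 35.
XhoI cuts after the first base of each site, so after position 35.
Combined cut positions: 35, 63.
Circular molecule, 2 cuts → 2 fragments:
  36–63 → 28 bp
  64–106 then 1–35 → 43 + 35 = 78 bp
Sorted largest to smallest: 78, 28 bp.

78, 28 bp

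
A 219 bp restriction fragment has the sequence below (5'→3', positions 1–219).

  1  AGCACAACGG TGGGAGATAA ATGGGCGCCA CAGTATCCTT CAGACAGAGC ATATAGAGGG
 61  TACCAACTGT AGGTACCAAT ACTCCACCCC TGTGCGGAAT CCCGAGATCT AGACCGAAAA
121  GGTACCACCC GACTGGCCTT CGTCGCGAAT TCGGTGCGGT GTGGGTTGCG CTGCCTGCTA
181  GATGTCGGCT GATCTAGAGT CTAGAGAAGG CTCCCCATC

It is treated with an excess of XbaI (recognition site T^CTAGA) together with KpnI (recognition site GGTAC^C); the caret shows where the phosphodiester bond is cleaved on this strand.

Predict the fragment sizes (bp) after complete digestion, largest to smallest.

68, 63, 32, 19, 17, 13, 7 bp

XbaI sites (TCTAGA) start at positions 108, 193, 200.
XbaI cuts after the first base of each site, so after positions 108, 193, 200.
KpnI sites (GGTACC) start at positions 59, 72, 121.
KpnI cuts after base 5 of each site (before the last base), so after positions 63, 76, 125.
Combined cut positions: 63, 76, 108, 125, 193, 200.
Linear molecule, 6 cuts → 7 fragments:
  1–63 → 63 bp
  64–76 → 13 bp
  77–108 → 32 bp
  109–125 → 17 bp
  126–193 → 68 bp
  194–200 → 7 bp
  201–219 → 19 bp
Sorted largest to smallest: 68, 63, 32, 19, 17, 13, 7 bp.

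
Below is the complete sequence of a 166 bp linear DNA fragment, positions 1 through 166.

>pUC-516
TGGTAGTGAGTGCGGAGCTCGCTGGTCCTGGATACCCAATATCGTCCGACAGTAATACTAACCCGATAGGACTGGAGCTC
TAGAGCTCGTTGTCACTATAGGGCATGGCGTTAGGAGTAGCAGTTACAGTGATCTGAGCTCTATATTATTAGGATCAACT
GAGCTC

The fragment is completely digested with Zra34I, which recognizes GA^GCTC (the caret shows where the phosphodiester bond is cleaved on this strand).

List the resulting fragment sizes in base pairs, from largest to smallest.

Zra34I sites (GAGCTC) start at positions 15, 75, 83, 136, 161.
Zra34I cuts after base 2 of each site, so after positions 16, 76, 84, 137, 162.
Linear molecule, 5 cuts → 6 fragments:
  1–16 → 16 bp
  17–76 → 60 bp
  77–84 → 8 bp
  85–137 → 53 bp
  138–162 → 25 bp
  163–166 → 4 bp
Sorted largest to smallest: 60, 53, 25, 16, 8, 4 bp.

60, 53, 25, 16, 8, 4 bp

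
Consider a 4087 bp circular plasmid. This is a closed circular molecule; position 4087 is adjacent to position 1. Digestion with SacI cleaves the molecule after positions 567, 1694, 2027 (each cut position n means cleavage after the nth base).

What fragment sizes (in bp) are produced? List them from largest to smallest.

2627, 1127, 333 bp

Circular molecule, 3 cuts → 3 fragments:
  1694 − 567 = 1127 bp
  2027 − 1694 = 333 bp
  wrap: 4087 − 2027 + 567 = 2627 bp
Sorted largest to smallest: 2627, 1127, 333 bp.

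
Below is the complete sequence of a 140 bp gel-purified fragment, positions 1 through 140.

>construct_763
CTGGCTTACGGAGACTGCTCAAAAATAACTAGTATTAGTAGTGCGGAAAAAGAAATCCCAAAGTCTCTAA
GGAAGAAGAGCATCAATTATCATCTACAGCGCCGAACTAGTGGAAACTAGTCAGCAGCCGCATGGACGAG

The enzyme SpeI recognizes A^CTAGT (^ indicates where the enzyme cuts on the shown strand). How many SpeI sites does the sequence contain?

3

ACTAGT occurs starting at positions 28, 106, 116.
SpeI cuts at 3 sites.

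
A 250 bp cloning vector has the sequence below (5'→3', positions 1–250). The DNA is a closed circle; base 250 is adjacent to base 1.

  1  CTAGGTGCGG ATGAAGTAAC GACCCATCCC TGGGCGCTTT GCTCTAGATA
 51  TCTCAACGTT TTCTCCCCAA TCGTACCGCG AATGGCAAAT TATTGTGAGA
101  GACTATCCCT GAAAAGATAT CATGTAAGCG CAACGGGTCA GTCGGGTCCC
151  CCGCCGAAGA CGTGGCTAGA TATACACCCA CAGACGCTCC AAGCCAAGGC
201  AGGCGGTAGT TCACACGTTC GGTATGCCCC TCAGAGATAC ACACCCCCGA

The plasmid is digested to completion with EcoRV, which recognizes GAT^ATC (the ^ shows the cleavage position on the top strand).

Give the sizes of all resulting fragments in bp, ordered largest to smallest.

181, 69 bp

EcoRV sites (GATATC) start at positions 47, 116.
EcoRV cuts after base 3 of each site, so after positions 49, 118.
Circular molecule, 2 cuts → 2 fragments:
  50–118 → 69 bp
  119–250 then 1–49 → 132 + 49 = 181 bp
Sorted largest to smallest: 181, 69 bp.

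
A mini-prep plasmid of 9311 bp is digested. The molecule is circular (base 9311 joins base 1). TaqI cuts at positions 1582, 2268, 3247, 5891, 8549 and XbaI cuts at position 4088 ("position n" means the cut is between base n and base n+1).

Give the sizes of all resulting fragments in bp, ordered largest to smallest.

2658, 2344, 1803, 979, 841, 686 bp

Combined cut positions (sorted): 1582, 2268, 3247, 4088, 5891, 8549.
Circular molecule, 6 cuts → 6 fragments:
  2268 − 1582 = 686 bp
  3247 − 2268 = 979 bp
  4088 − 3247 = 841 bp
  5891 − 4088 = 1803 bp
  8549 − 5891 = 2658 bp
  wrap: 9311 − 8549 + 1582 = 2344 bp
Sorted largest to smallest: 2658, 2344, 1803, 979, 841, 686 bp.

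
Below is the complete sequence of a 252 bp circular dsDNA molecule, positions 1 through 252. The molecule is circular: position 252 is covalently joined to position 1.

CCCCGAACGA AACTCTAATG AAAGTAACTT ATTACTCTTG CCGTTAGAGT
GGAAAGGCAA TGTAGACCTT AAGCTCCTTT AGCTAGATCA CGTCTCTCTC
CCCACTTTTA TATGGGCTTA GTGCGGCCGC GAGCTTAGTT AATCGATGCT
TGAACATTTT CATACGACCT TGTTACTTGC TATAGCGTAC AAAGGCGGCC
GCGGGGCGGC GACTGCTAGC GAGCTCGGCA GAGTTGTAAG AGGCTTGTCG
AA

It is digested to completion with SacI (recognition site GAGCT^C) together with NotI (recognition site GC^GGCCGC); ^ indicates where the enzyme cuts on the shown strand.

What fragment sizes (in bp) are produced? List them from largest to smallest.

The SacI site (GAGCTC) starts at position 221.
SacI cuts after base 5 of each site (before the last base), so after position 225.
NotI sites (GCGGCCGC) start at positions 123, 195.
NotI cuts after base 2 of each site, so after positions 124, 196.
Combined cut positions: 124, 196, 225.
Circular molecule, 3 cuts → 3 fragments:
  125–196 → 72 bp
  197–225 → 29 bp
  226–252 then 1–124 → 27 + 124 = 151 bp
Sorted largest to smallest: 151, 72, 29 bp.

151, 72, 29 bp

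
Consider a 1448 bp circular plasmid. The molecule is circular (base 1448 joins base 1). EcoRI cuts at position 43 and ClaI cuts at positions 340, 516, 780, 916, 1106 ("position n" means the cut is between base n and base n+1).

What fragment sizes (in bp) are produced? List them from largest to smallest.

385, 297, 264, 190, 176, 136 bp

Combined cut positions (sorted): 43, 340, 516, 780, 916, 1106.
Circular molecule, 6 cuts → 6 fragments:
  340 − 43 = 297 bp
  516 − 340 = 176 bp
  780 − 516 = 264 bp
  916 − 780 = 136 bp
  1106 − 916 = 190 bp
  wrap: 1448 − 1106 + 43 = 385 bp
Sorted largest to smallest: 385, 297, 264, 190, 176, 136 bp.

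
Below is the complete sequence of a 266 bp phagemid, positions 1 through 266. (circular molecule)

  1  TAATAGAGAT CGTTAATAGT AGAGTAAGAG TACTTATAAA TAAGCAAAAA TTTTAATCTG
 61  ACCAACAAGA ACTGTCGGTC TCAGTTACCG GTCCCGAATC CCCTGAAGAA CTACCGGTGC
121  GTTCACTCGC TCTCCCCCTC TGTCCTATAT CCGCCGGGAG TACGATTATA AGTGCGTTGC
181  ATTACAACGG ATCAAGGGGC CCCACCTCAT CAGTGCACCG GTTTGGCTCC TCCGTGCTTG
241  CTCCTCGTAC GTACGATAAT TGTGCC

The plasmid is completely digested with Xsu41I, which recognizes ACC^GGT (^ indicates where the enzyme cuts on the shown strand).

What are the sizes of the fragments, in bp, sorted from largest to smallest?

136, 104, 26 bp

Xsu41I sites (ACCGGT) start at positions 87, 113, 217.
Xsu41I cuts after base 3 of each site, so after positions 89, 115, 219.
Circular molecule, 3 cuts → 3 fragments:
  90–115 → 26 bp
  116–219 → 104 bp
  220–266 then 1–89 → 47 + 89 = 136 bp
Sorted largest to smallest: 136, 104, 26 bp.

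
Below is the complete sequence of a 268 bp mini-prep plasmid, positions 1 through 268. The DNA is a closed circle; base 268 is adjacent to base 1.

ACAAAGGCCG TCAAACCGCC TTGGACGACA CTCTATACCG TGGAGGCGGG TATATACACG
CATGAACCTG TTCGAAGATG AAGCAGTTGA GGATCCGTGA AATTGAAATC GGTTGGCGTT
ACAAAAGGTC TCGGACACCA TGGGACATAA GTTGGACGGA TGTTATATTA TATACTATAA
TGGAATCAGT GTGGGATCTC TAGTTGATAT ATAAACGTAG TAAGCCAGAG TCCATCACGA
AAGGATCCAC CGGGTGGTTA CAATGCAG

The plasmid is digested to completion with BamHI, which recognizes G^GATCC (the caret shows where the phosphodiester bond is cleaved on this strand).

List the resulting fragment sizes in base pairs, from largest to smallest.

152, 116 bp

BamHI sites (GGATCC) start at positions 91, 243.
BamHI cuts after the first base of each site, so after positions 91, 243.
Circular molecule, 2 cuts → 2 fragments:
  92–243 → 152 bp
  244–268 then 1–91 → 25 + 91 = 116 bp
Sorted largest to smallest: 152, 116 bp.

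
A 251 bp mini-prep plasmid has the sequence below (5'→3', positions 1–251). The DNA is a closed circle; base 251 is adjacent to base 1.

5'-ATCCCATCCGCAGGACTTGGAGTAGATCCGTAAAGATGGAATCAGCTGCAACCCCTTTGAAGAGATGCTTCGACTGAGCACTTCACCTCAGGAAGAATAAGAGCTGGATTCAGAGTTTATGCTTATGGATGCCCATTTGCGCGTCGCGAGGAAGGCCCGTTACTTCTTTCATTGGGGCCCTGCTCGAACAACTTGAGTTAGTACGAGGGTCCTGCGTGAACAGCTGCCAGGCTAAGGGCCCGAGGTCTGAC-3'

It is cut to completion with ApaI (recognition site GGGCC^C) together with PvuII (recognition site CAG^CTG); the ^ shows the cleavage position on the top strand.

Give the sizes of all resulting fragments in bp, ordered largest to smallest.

ApaI sites (GGGCCC) start at positions 175, 236.
ApaI cuts after base 5 of each site (before the last base), so after positions 179, 240.
PvuII sites (CAGCTG) start at positions 43, 221.
PvuII cuts after base 3 of each site, so after positions 45, 223.
Combined cut positions: 45, 179, 223, 240.
Circular molecule, 4 cuts → 4 fragments:
  46–179 → 134 bp
  180–223 → 44 bp
  224–240 → 17 bp
  241–251 then 1–45 → 11 + 45 = 56 bp
Sorted largest to smallest: 134, 56, 44, 17 bp.

134, 56, 44, 17 bp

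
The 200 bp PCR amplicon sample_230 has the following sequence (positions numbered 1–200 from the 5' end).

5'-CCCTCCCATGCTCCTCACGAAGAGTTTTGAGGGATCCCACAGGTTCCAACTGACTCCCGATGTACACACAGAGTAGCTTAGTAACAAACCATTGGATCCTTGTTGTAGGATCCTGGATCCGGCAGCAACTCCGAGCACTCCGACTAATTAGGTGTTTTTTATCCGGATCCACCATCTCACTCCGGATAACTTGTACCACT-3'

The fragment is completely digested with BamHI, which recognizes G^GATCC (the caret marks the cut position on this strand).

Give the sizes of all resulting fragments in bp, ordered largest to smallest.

62, 50, 35, 32, 14, 7 bp

BamHI sites (GGATCC) start at positions 32, 94, 108, 115, 165.
BamHI cuts after the first base of each site, so after positions 32, 94, 108, 115, 165.
Linear molecule, 5 cuts → 6 fragments:
  1–32 → 32 bp
  33–94 → 62 bp
  95–108 → 14 bp
  109–115 → 7 bp
  116–165 → 50 bp
  166–200 → 35 bp
Sorted largest to smallest: 62, 50, 35, 32, 14, 7 bp.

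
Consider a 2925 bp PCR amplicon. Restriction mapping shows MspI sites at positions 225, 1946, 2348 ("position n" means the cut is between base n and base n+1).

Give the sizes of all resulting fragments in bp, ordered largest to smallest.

Linear molecule, 3 cuts → 4 fragments:
  225 − 0 = 225 bp
  1946 − 225 = 1721 bp
  2348 − 1946 = 402 bp
  2925 − 2348 = 577 bp
Sorted largest to smallest: 1721, 577, 402, 225 bp.

1721, 577, 402, 225 bp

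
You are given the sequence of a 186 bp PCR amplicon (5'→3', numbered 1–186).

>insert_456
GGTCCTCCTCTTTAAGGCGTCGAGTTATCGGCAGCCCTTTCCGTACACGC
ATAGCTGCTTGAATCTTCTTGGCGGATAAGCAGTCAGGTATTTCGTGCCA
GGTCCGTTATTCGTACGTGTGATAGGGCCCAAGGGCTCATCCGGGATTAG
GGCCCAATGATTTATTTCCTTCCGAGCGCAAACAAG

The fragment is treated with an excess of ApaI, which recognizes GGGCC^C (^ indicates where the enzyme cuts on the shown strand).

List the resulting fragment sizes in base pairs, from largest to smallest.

129, 32, 25 bp

ApaI sites (GGGCCC) start at positions 125, 150.
ApaI cuts after base 5 of each site (before the last base), so after positions 129, 154.
Linear molecule, 2 cuts → 3 fragments:
  1–129 → 129 bp
  130–154 → 25 bp
  155–186 → 32 bp
Sorted largest to smallest: 129, 32, 25 bp.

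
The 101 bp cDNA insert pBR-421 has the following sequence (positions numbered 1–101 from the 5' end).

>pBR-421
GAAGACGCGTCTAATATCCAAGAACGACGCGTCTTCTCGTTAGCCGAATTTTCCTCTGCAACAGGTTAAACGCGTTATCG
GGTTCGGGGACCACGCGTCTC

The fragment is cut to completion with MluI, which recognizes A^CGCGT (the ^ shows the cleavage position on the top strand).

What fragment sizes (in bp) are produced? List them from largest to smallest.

MluI sites (ACGCGT) start at positions 5, 27, 70, 93.
MluI cuts after the first base of each site, so after positions 5, 27, 70, 93.
Linear molecule, 4 cuts → 5 fragments:
  1–5 → 5 bp
  6–27 → 22 bp
  28–70 → 43 bp
  71–93 → 23 bp
  94–101 → 8 bp
Sorted largest to smallest: 43, 23, 22, 8, 5 bp.

43, 23, 22, 8, 5 bp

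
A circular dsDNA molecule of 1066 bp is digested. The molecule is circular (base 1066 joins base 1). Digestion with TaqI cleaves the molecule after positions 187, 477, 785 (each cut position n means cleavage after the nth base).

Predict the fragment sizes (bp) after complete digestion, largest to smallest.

468, 308, 290 bp

Circular molecule, 3 cuts → 3 fragments:
  477 − 187 = 290 bp
  785 − 477 = 308 bp
  wrap: 1066 − 785 + 187 = 468 bp
Sorted largest to smallest: 468, 308, 290 bp.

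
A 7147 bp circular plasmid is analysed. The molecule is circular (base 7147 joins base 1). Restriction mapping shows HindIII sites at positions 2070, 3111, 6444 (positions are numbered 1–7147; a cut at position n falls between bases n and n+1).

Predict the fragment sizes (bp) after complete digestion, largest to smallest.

Circular molecule, 3 cuts → 3 fragments:
  3111 − 2070 = 1041 bp
  6444 − 3111 = 3333 bp
  wrap: 7147 − 6444 + 2070 = 2773 bp
Sorted largest to smallest: 3333, 2773, 1041 bp.

3333, 2773, 1041 bp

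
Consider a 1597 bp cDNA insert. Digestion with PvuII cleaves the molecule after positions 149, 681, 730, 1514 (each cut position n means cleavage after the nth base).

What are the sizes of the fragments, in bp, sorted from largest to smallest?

784, 532, 149, 83, 49 bp

Linear molecule, 4 cuts → 5 fragments:
  149 − 0 = 149 bp
  681 − 149 = 532 bp
  730 − 681 = 49 bp
  1514 − 730 = 784 bp
  1597 − 1514 = 83 bp
Sorted largest to smallest: 784, 532, 149, 83, 49 bp.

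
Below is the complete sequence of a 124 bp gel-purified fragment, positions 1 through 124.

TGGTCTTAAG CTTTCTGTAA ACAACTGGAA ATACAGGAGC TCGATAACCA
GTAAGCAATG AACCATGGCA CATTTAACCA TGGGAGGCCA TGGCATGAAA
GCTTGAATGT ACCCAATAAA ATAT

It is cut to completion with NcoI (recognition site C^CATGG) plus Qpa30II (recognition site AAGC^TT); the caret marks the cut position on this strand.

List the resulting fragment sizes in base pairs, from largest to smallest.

NcoI sites (CCATGG) start at positions 63, 78, 88.
NcoI cuts after the first base of each site, so after positions 63, 78, 88.
Qpa30II sites (AAGCTT) start at positions 8, 99.
Qpa30II cuts after base 4 of each site, so after positions 11, 102.
Combined cut positions: 11, 63, 78, 88, 102.
Linear molecule, 5 cuts → 6 fragments:
  1–11 → 11 bp
  12–63 → 52 bp
  64–78 → 15 bp
  79–88 → 10 bp
  89–102 → 14 bp
  103–124 → 22 bp
Sorted largest to smallest: 52, 22, 15, 14, 11, 10 bp.

52, 22, 15, 14, 11, 10 bp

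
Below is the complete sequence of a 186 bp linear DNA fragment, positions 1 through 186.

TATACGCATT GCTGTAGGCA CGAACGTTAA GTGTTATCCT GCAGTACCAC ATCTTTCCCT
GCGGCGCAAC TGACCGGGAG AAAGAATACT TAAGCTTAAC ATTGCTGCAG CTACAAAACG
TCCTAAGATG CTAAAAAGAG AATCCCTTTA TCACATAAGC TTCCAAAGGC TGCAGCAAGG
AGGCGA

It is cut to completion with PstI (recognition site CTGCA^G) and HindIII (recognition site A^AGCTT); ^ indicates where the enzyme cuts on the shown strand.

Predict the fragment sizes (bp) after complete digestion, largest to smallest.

49, 48, 43, 17, 17, 12 bp

PstI sites (CTGCAG) start at positions 39, 105, 170.
PstI cuts after base 5 of each site (before the last base), so after positions 43, 109, 174.
HindIII sites (AAGCTT) start at positions 92, 157.
HindIII cuts after the first base of each site, so after positions 92, 157.
Combined cut positions: 43, 92, 109, 157, 174.
Linear molecule, 5 cuts → 6 fragments:
  1–43 → 43 bp
  44–92 → 49 bp
  93–109 → 17 bp
  110–157 → 48 bp
  158–174 → 17 bp
  175–186 → 12 bp
Sorted largest to smallest: 49, 48, 43, 17, 17, 12 bp.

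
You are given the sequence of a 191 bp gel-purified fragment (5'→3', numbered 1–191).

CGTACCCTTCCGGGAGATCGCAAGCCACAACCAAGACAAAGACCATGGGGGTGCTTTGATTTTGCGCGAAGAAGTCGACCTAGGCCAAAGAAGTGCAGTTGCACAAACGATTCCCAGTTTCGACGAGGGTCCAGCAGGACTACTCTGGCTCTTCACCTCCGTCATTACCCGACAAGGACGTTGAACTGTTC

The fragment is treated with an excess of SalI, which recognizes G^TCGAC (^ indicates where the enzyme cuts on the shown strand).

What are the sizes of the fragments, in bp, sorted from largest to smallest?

The SalI site (GTCGAC) starts at position 74.
SalI cuts after the first base of each site, so after position 74.
Linear molecule, 1 cut → 2 fragments:
  1–74 → 74 bp
  75–191 → 117 bp
Sorted largest to smallest: 117, 74 bp.

117, 74 bp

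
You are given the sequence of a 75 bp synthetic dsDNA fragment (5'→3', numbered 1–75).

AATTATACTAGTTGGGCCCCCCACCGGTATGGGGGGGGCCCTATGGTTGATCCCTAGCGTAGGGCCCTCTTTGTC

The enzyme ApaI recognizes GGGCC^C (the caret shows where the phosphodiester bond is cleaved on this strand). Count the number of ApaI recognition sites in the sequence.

GGGCCC occurs starting at positions 14, 36, 62.
ApaI cuts at 3 sites.

3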